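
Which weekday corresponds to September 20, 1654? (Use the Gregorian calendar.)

Doomsday rule: the anchor day for the 1600s is Tuesday. For year 54: 54÷12 = 4 r 6, and 6÷4 = 1, so 4+6+1 = 11.
Tuesday + 11 ≡ Saturday — that's 1654's doomsday.
In September the doomsday date is Sep 5.
Sep 20 is 15 days after Sep 5; 15 mod 7 = 1, so Saturday + 1 = Sunday.

Sunday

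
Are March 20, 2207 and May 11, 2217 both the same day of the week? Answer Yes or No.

No

From Mar 20, 2207 to May 11, 2217 is 3705 days.
3705 mod 7 = 2, so they are different weekdays.
(Mar 20, 2207 is a Friday; May 11, 2217 is a Sunday.)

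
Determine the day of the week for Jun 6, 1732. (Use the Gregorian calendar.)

Doomsday rule: the anchor day for the 1700s is Sunday. For year 32: 32÷12 = 2 r 8, and 8÷4 = 2, so 2+8+2 = 12.
Sunday + 12 ≡ Friday — that's 1732's doomsday.
In June the doomsday date is Jun 6.
Jun 6 is the doomsday itself: Friday.

Friday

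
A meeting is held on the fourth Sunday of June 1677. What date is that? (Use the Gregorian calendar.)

June 1, 1677 is a Tuesday.
The first Sunday is therefore June 6 (5 days later).
The fourth Sunday is 6 + 3×7 = June 27.

June 27, 1677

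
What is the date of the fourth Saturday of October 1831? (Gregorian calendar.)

October 1, 1831 is a Saturday.
The first Saturday is therefore October 1 (same day).
The fourth Saturday is 1 + 3×7 = October 22.

October 22, 1831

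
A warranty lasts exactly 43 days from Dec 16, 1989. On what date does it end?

January 28, 1990

Dec has 31 days: +16 → Jan 1, 1990 (27 left).
+27 → Jan 28, 1990.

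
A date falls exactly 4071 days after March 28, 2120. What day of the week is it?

Monday

First find the weekday of Mar 28, 2120. Doomsday rule: the anchor day for the 2100s is Sunday. For year 20: 20÷12 = 1 r 8, and 8÷4 = 2, so 1+8+2 = 11.
Sunday + 11 ≡ Thursday — that's 2120's doomsday.
In March the doomsday date is Mar 14.
Mar 28 is 14 days after Mar 14; 14 mod 7 = 0, so Thursday + 0 = Thursday.
4071 mod 7 = 4, so 4071 days after a Thursday is Thursday + 4 = Monday.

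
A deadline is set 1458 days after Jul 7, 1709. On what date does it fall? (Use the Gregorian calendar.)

July 4, 1713

+365 (one year) → Jul 7, 1710 (1093 left).
+365 (one year) → Jul 7, 1711 (728 left).
+366 (one year; includes Feb 29, 1712) → Jul 7, 1712 (362 left).
Jul has 31 days: +25 → Aug 1, 1712 (337 left).
Aug has 31 days: +31 → Sep 1, 1712 (306 left).
Sep has 30 days: +30 → Oct 1, 1712 (276 left).
Oct has 31 days: +31 → Nov 1, 1712 (245 left).
Nov has 30 days: +30 → Dec 1, 1712 (215 left).
Dec has 31 days: +31 → Jan 1, 1713 (184 left).
Jan has 31 days: +31 → Feb 1, 1713 (153 left).
Feb has 28 days: +28 → Mar 1, 1713 (125 left).
Mar has 31 days: +31 → Apr 1, 1713 (94 left).
Apr has 30 days: +30 → May 1, 1713 (64 left).
May has 31 days: +31 → Jun 1, 1713 (33 left).
Jun has 30 days: +30 → Jul 1, 1713 (3 left).
+3 → Jul 4, 1713.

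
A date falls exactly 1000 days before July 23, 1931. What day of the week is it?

Jul 23, 1931 is a Thursday.
1000 mod 7 = 6, so 1000 days before a Thursday is Thursday − 6 = Friday.

Friday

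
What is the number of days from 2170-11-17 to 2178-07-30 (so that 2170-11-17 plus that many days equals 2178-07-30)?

2812

Nov 17, 2170 → Nov 17, 2171: 365 days.
Nov 17, 2171 → Nov 17, 2172: 366 days (Feb 29, 2172 is in that span).
Nov 17, 2172 → Nov 17, 2173: 365 days.
Nov 17, 2173 → Nov 17, 2174: 365 days.
Nov 17, 2174 → Nov 17, 2175: 365 days.
Nov 17, 2175 → Nov 17, 2176: 366 days (Feb 29, 2176 is in that span).
Nov 17, 2176 → Nov 17, 2177: 365 days.
Nov 17, 2177 → Dec 17, 2177: 30 days (November has 30).
Dec 17, 2177 → Jan 17, 2178: 31 days (December has 31).
Jan 17, 2178 → Feb 17, 2178: 31 days (January has 31).
Feb 17, 2178 → Mar 17, 2178: 28 days (February has 28).
Mar 17, 2178 → Apr 17, 2178: 31 days (March has 31).
Apr 17, 2178 → May 17, 2178: 30 days (April has 30).
May 17, 2178 → Jun 17, 2178: 31 days (May has 31).
Jun 17, 2178 → Jul 17, 2178: 30 days (June has 30).
Jul 17, 2178 → Jul 30, 2178: 13 days.
Total: 2812 days.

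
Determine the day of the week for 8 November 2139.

Sunday

Doomsday rule: the anchor day for the 2100s is Sunday. For year 39: 39÷12 = 3 r 3, and 3÷4 = 0, so 3+3+0 = 6.
Sunday + 6 ≡ Saturday — that's 2139's doomsday.
In November the doomsday date is Nov 7.
Nov 8 is 1 day after Nov 7; 1 mod 7 = 1, so Saturday + 1 = Sunday.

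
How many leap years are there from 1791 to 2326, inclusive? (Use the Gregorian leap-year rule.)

129

Multiples of 4 in [1791,2326]: 134.
Of those, multiples of 100: 6 (not leap unless ÷400).
Multiples of 400: 1.
Leap years = 134 − 6 + 1 = 129.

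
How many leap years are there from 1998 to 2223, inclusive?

54

Multiples of 4 in [1998,2223]: 56.
Of those, multiples of 100: 3 (not leap unless ÷400).
Multiples of 400: 1.
Leap years = 56 − 3 + 1 = 54.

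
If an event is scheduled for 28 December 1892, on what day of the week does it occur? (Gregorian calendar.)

Doomsday rule: the anchor day for the 1800s is Friday. For year 92: 92÷12 = 7 r 8, and 8÷4 = 2, so 7+8+2 = 17.
Friday + 17 ≡ Monday — that's 1892's doomsday.
In December the doomsday date is Dec 12.
Dec 28 is 16 days after Dec 12; 16 mod 7 = 2, so Monday + 2 = Wednesday.

Wednesday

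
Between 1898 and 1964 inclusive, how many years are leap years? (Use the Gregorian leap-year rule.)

Multiples of 4 in [1898,1964]: 17.
Of those, multiples of 100: 1 (not leap unless ÷400).
Multiples of 400: 0.
Leap years = 17 − 1 + 0 = 16.

16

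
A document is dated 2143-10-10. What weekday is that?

Doomsday rule: the anchor day for the 2100s is Sunday. For year 43: 43÷12 = 3 r 7, and 7÷4 = 1, so 3+7+1 = 11.
Sunday + 11 ≡ Thursday — that's 2143's doomsday.
In October the doomsday date is Oct 10.
Oct 10 is the doomsday itself: Thursday.

Thursday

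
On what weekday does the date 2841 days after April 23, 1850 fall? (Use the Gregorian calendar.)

Apr 23, 1850 is a Tuesday.
2841 mod 7 = 6, so 2841 days after a Tuesday is Tuesday + 6 = Monday.

Monday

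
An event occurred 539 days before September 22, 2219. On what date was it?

−365 (one year) → Sep 22, 2218 (174 left).
−22 → Aug 31, 2218 (end of Aug, 31 days; 152 left).
−31 → Jul 31, 2218 (end of Jul, 31 days; 121 left).
−31 → Jun 30, 2218 (end of Jun, 30 days; 90 left).
−30 → May 31, 2218 (end of May, 31 days; 60 left).
−31 → Apr 30, 2218 (end of Apr, 30 days; 29 left).
−29 → Apr 1, 2218.

April 1, 2218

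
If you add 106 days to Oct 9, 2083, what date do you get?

January 23, 2084

Oct has 31 days: +23 → Nov 1, 2083 (83 left).
Nov has 30 days: +30 → Dec 1, 2083 (53 left).
Dec has 31 days: +31 → Jan 1, 2084 (22 left).
+22 → Jan 23, 2084.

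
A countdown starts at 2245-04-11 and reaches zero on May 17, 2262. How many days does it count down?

6245

Apr 11, 2245 → Apr 11, 2246: 365 days.
Apr 11, 2246 → Apr 11, 2247: 365 days.
Apr 11, 2247 → Apr 11, 2248: 366 days (Feb 29, 2248 is in that span).
Apr 11, 2248 → Apr 11, 2249: 365 days.
Apr 11, 2249 → Apr 11, 2250: 365 days.
Apr 11, 2250 → Apr 11, 2251: 365 days.
Apr 11, 2251 → Apr 11, 2252: 366 days (Feb 29, 2252 is in that span).
Apr 11, 2252 → Apr 11, 2253: 365 days.
Apr 11, 2253 → Apr 11, 2254: 365 days.
Apr 11, 2254 → Apr 11, 2255: 365 days.
Apr 11, 2255 → Apr 11, 2256: 366 days (Feb 29, 2256 is in that span).
Apr 11, 2256 → Apr 11, 2257: 365 days.
Apr 11, 2257 → Apr 11, 2258: 365 days.
Apr 11, 2258 → Apr 11, 2259: 365 days.
Apr 11, 2259 → Apr 11, 2260: 366 days (Feb 29, 2260 is in that span).
Apr 11, 2260 → Apr 11, 2261: 365 days.
Apr 11, 2261 → Apr 11, 2262: 365 days.
Apr 11, 2262 → May 11, 2262: 30 days (April has 30).
May 11, 2262 → May 17, 2262: 6 days.
Total: 6245 days.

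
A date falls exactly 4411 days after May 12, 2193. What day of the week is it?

Monday

First find the weekday of May 12, 2193. Doomsday rule: the anchor day for the 2100s is Sunday. For year 93: 93÷12 = 7 r 9, and 9÷4 = 2, so 7+9+2 = 18.
Sunday + 18 ≡ Thursday — that's 2193's doomsday.
In May the doomsday date is May 9.
May 12 is 3 days after May 9; 3 mod 7 = 3, so Thursday + 3 = Sunday.
4411 mod 7 = 1, so 4411 days after a Sunday is Sunday + 1 = Monday.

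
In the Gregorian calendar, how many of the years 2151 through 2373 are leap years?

Multiples of 4 in [2151,2373]: 56.
Of those, multiples of 100: 2 (not leap unless ÷400).
Multiples of 400: 0.
Leap years = 56 − 2 + 0 = 54.

54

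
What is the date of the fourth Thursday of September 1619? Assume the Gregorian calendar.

September 26, 1619

September 1, 1619 is a Sunday.
The first Thursday is therefore September 5 (4 days later).
The fourth Thursday is 5 + 3×7 = September 26.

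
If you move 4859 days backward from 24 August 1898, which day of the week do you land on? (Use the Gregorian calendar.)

Tuesday

First find the weekday of Aug 24, 1898. Doomsday rule: the anchor day for the 1800s is Friday. For year 98: 98÷12 = 8 r 2, and 2÷4 = 0, so 8+2+0 = 10.
Friday + 10 ≡ Monday — that's 1898's doomsday.
In August the doomsday date is Aug 8.
Aug 24 is 16 days after Aug 8; 16 mod 7 = 2, so Monday + 2 = Wednesday.
4859 mod 7 = 1, so 4859 days before a Wednesday is Wednesday − 1 = Tuesday.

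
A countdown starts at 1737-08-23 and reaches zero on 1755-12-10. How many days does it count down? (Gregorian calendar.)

Aug 23, 1737 → Aug 23, 1738: 365 days.
Aug 23, 1738 → Aug 23, 1739: 365 days.
Aug 23, 1739 → Aug 23, 1740: 366 days (Feb 29, 1740 is in that span).
Aug 23, 1740 → Aug 23, 1741: 365 days.
Aug 23, 1741 → Aug 23, 1742: 365 days.
Aug 23, 1742 → Aug 23, 1743: 365 days.
Aug 23, 1743 → Aug 23, 1744: 366 days (Feb 29, 1744 is in that span).
Aug 23, 1744 → Aug 23, 1745: 365 days.
Aug 23, 1745 → Aug 23, 1746: 365 days.
Aug 23, 1746 → Aug 23, 1747: 365 days.
Aug 23, 1747 → Aug 23, 1748: 366 days (Feb 29, 1748 is in that span).
Aug 23, 1748 → Aug 23, 1749: 365 days.
Aug 23, 1749 → Aug 23, 1750: 365 days.
Aug 23, 1750 → Aug 23, 1751: 365 days.
Aug 23, 1751 → Aug 23, 1752: 366 days (Feb 29, 1752 is in that span).
Aug 23, 1752 → Aug 23, 1753: 365 days.
Aug 23, 1753 → Aug 23, 1754: 365 days.
Aug 23, 1754 → Aug 23, 1755: 365 days.
Aug 23, 1755 → Sep 23, 1755: 31 days (August has 31).
Sep 23, 1755 → Oct 23, 1755: 30 days (September has 30).
Oct 23, 1755 → Nov 23, 1755: 31 days (October has 31).
Nov 23, 1755 → Dec 10, 1755: 17 days.
Total: 6683 days.

6683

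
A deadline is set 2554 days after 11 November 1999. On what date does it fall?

+366 (one year; includes Feb 29, 2000) → Nov 11, 2000 (2188 left).
+365 (one year) → Nov 11, 2001 (1823 left).
+365 (one year) → Nov 11, 2002 (1458 left).
+365 (one year) → Nov 11, 2003 (1093 left).
+366 (one year; includes Feb 29, 2004) → Nov 11, 2004 (727 left).
+365 (one year) → Nov 11, 2005 (362 left).
Nov has 30 days: +20 → Dec 1, 2005 (342 left).
Dec has 31 days: +31 → Jan 1, 2006 (311 left).
Jan has 31 days: +31 → Feb 1, 2006 (280 left).
Feb has 28 days: +28 → Mar 1, 2006 (252 left).
Mar has 31 days: +31 → Apr 1, 2006 (221 left).
Apr has 30 days: +30 → May 1, 2006 (191 left).
May has 31 days: +31 → Jun 1, 2006 (160 left).
Jun has 30 days: +30 → Jul 1, 2006 (130 left).
Jul has 31 days: +31 → Aug 1, 2006 (99 left).
Aug has 31 days: +31 → Sep 1, 2006 (68 left).
Sep has 30 days: +30 → Oct 1, 2006 (38 left).
Oct has 31 days: +31 → Nov 1, 2006 (7 left).
+7 → Nov 8, 2006.

November 8, 2006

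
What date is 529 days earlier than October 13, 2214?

May 2, 2213

−365 (one year) → Oct 13, 2213 (164 left).
−13 → Sep 30, 2213 (end of Sep, 30 days; 151 left).
−30 → Aug 31, 2213 (end of Aug, 31 days; 121 left).
−31 → Jul 31, 2213 (end of Jul, 31 days; 90 left).
−31 → Jun 30, 2213 (end of Jun, 30 days; 59 left).
−30 → May 31, 2213 (end of May, 31 days; 29 left).
−29 → May 2, 2213.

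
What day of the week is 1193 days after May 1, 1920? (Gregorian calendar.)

Tuesday

First find the weekday of May 1, 1920. Doomsday rule: the anchor day for the 1900s is Wednesday. For year 20: 20÷12 = 1 r 8, and 8÷4 = 2, so 1+8+2 = 11.
Wednesday + 11 ≡ Sunday — that's 1920's doomsday.
In May the doomsday date is May 9.
May 1 is 8 days before May 9; 8 mod 7 = 1, so Sunday − 1 = Saturday.
1193 mod 7 = 3, so 1193 days after a Saturday is Saturday + 3 = Tuesday.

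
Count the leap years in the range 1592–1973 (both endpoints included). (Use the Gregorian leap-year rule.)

93

Multiples of 4 in [1592,1973]: 96.
Of those, multiples of 100: 4 (not leap unless ÷400).
Multiples of 400: 1.
Leap years = 96 − 4 + 1 = 93.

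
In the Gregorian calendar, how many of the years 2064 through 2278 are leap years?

52

Multiples of 4 in [2064,2278]: 54.
Of those, multiples of 100: 2 (not leap unless ÷400).
Multiples of 400: 0.
Leap years = 54 − 2 + 0 = 52.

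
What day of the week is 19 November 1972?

Sunday

Doomsday rule: the anchor day for the 1900s is Wednesday. For year 72: 72÷12 = 6 r 0, and 0÷4 = 0, so 6+0+0 = 6.
Wednesday + 6 ≡ Tuesday — that's 1972's doomsday.
In November the doomsday date is Nov 7.
Nov 19 is 12 days after Nov 7; 12 mod 7 = 5, so Tuesday + 5 = Sunday.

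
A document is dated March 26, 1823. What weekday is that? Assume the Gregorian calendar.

Doomsday rule: the anchor day for the 1800s is Friday. For year 23: 23÷12 = 1 r 11, and 11÷4 = 2, so 1+11+2 = 14.
Friday + 14 ≡ Friday — that's 1823's doomsday.
In March the doomsday date is Mar 14.
Mar 26 is 12 days after Mar 14; 12 mod 7 = 5, so Friday + 5 = Wednesday.

Wednesday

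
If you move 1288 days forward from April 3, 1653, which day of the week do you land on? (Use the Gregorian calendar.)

Thursday

First find the weekday of Apr 3, 1653. Doomsday rule: the anchor day for the 1600s is Tuesday. For year 53: 53÷12 = 4 r 5, and 5÷4 = 1, so 4+5+1 = 10.
Tuesday + 10 ≡ Friday — that's 1653's doomsday.
In April the doomsday date is Apr 4.
Apr 3 is 1 day before Apr 4; 1 mod 7 = 1, so Friday − 1 = Thursday.
1288 mod 7 = 0, so 1288 days after a Thursday is Thursday + 0 = Thursday.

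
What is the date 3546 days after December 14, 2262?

August 29, 2272

+365 (one year) → Dec 14, 2263 (3181 left).
+366 (one year; includes Feb 29, 2264) → Dec 14, 2264 (2815 left).
+365 (one year) → Dec 14, 2265 (2450 left).
+365 (one year) → Dec 14, 2266 (2085 left).
+365 (one year) → Dec 14, 2267 (1720 left).
+366 (one year; includes Feb 29, 2268) → Dec 14, 2268 (1354 left).
+365 (one year) → Dec 14, 2269 (989 left).
+365 (one year) → Dec 14, 2270 (624 left).
+365 (one year) → Dec 14, 2271 (259 left).
Dec has 31 days: +18 → Jan 1, 2272 (241 left).
Jan has 31 days: +31 → Feb 1, 2272 (210 left).
Feb has 29 days: +29 → Mar 1, 2272 (181 left).
Mar has 31 days: +31 → Apr 1, 2272 (150 left).
Apr has 30 days: +30 → May 1, 2272 (120 left).
May has 31 days: +31 → Jun 1, 2272 (89 left).
Jun has 30 days: +30 → Jul 1, 2272 (59 left).
Jul has 31 days: +31 → Aug 1, 2272 (28 left).
+28 → Aug 29, 2272.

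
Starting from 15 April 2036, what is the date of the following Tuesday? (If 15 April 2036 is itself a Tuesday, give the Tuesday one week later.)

Apr 15, 2036 is a Tuesday.
From Tuesday to the next Tuesday is 7 days.
Apr 15, 2036 + 7 = Apr 22, 2036.

April 22, 2036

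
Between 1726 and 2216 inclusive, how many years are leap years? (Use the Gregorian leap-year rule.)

119

Multiples of 4 in [1726,2216]: 123.
Of those, multiples of 100: 5 (not leap unless ÷400).
Multiples of 400: 1.
Leap years = 123 − 5 + 1 = 119.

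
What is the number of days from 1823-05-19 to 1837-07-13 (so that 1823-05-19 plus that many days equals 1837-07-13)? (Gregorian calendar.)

5169

May 19, 1823 → May 19, 1824: 366 days (Feb 29, 1824 is in that span).
May 19, 1824 → May 19, 1825: 365 days.
May 19, 1825 → May 19, 1826: 365 days.
May 19, 1826 → May 19, 1827: 365 days.
May 19, 1827 → May 19, 1828: 366 days (Feb 29, 1828 is in that span).
May 19, 1828 → May 19, 1829: 365 days.
May 19, 1829 → May 19, 1830: 365 days.
May 19, 1830 → May 19, 1831: 365 days.
May 19, 1831 → May 19, 1832: 366 days (Feb 29, 1832 is in that span).
May 19, 1832 → May 19, 1833: 365 days.
May 19, 1833 → May 19, 1834: 365 days.
May 19, 1834 → May 19, 1835: 365 days.
May 19, 1835 → May 19, 1836: 366 days (Feb 29, 1836 is in that span).
May 19, 1836 → May 19, 1837: 365 days.
May 19, 1837 → Jun 19, 1837: 31 days (May has 31).
Jun 19, 1837 → Jul 13, 1837: 24 days.
Total: 5169 days.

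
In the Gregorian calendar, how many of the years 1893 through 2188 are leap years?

72

Multiples of 4 in [1893,2188]: 74.
Of those, multiples of 100: 3 (not leap unless ÷400).
Multiples of 400: 1.
Leap years = 74 − 3 + 1 = 72.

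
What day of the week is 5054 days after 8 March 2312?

Friday

Mar 8, 2312 is a Friday.
5054 mod 7 = 0, so 5054 days after a Friday is Friday + 0 = Friday.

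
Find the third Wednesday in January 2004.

January 1, 2004 is a Thursday.
The first Wednesday is therefore January 7 (6 days later).
The third Wednesday is 7 + 2×7 = January 21.

January 21, 2004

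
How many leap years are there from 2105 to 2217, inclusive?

27

Multiples of 4 in [2105,2217]: 28.
Of those, multiples of 100: 1 (not leap unless ÷400).
Multiples of 400: 0.
Leap years = 28 − 1 + 0 = 27.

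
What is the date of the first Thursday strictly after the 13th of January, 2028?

Jan 13, 2028 is a Thursday.
From Thursday to the next Thursday is 7 days.
Jan 13, 2028 + 7 = Jan 20, 2028.

January 20, 2028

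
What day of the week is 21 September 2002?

Saturday

Doomsday rule: the anchor day for the 2000s is Tuesday. For year 02: 2÷12 = 0 r 2, and 2÷4 = 0, so 0+2+0 = 2.
Tuesday + 2 ≡ Thursday — that's 2002's doomsday.
In September the doomsday date is Sep 5.
Sep 21 is 16 days after Sep 5; 16 mod 7 = 2, so Thursday + 2 = Saturday.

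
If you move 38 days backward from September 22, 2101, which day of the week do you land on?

First find the weekday of Sep 22, 2101. Doomsday rule: the anchor day for the 2100s is Sunday. For year 01: 1÷12 = 0 r 1, and 1÷4 = 0, so 0+1+0 = 1.
Sunday + 1 ≡ Monday — that's 2101's doomsday.
In September the doomsday date is Sep 5.
Sep 22 is 17 days after Sep 5; 17 mod 7 = 3, so Monday + 3 = Thursday.
38 mod 7 = 3, so 38 days before a Thursday is Thursday − 3 = Monday.

Monday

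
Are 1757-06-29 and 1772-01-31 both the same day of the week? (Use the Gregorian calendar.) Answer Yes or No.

No

From Jun 29, 1757 to Jan 31, 1772 is 5329 days.
5329 mod 7 = 2, so they are different weekdays.
(Jun 29, 1757 is a Wednesday; Jan 31, 1772 is a Friday.)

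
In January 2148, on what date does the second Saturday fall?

January 13, 2148

January 1, 2148 is a Monday.
The first Saturday is therefore January 6 (5 days later).
The second Saturday is 6 + 1×7 = January 13.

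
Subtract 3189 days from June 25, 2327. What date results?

October 1, 2318

−365 (one year) → Jun 25, 2326 (2824 left).
−365 (one year) → Jun 25, 2325 (2459 left).
−365 (one year) → Jun 25, 2324 (2094 left).
−366 (one year; includes Feb 29, 2324) → Jun 25, 2323 (1728 left).
−365 (one year) → Jun 25, 2322 (1363 left).
−365 (one year) → Jun 25, 2321 (998 left).
−365 (one year) → Jun 25, 2320 (633 left).
−366 (one year; includes Feb 29, 2320) → Jun 25, 2319 (267 left).
−25 → May 31, 2319 (end of May, 31 days; 242 left).
−31 → Apr 30, 2319 (end of Apr, 30 days; 211 left).
−30 → Mar 31, 2319 (end of Mar, 31 days; 181 left).
−31 → Feb 28, 2319 (end of Feb, 28 days; 150 left).
−28 → Jan 31, 2319 (end of Jan, 31 days; 122 left).
−31 → Dec 31, 2318 (end of Dec, 31 days; 91 left).
−31 → Nov 30, 2318 (end of Nov, 30 days; 60 left).
−30 → Oct 31, 2318 (end of Oct, 31 days; 30 left).
−30 → Oct 1, 2318.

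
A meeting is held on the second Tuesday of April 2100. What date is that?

April 1, 2100 is a Thursday.
The first Tuesday is therefore April 6 (5 days later).
The second Tuesday is 6 + 1×7 = April 13.

April 13, 2100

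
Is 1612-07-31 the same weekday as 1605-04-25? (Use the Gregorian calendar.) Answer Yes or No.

From Apr 25, 1605 to Jul 31, 1612 is 2654 days.
2654 mod 7 = 1, so they are different weekdays.
(Apr 25, 1605 is a Monday; Jul 31, 1612 is a Tuesday.)

No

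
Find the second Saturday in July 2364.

July 1, 2364 is a Wednesday.
The first Saturday is therefore July 4 (3 days later).
The second Saturday is 4 + 1×7 = July 11.

July 11, 2364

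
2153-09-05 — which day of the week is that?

Wednesday

Doomsday rule: the anchor day for the 2100s is Sunday. For year 53: 53÷12 = 4 r 5, and 5÷4 = 1, so 4+5+1 = 10.
Sunday + 10 ≡ Wednesday — that's 2153's doomsday.
In September the doomsday date is Sep 5.
Sep 5 is the doomsday itself: Wednesday.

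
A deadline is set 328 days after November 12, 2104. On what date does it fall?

Nov has 30 days: +19 → Dec 1, 2104 (309 left).
Dec has 31 days: +31 → Jan 1, 2105 (278 left).
Jan has 31 days: +31 → Feb 1, 2105 (247 left).
Feb has 28 days: +28 → Mar 1, 2105 (219 left).
Mar has 31 days: +31 → Apr 1, 2105 (188 left).
Apr has 30 days: +30 → May 1, 2105 (158 left).
May has 31 days: +31 → Jun 1, 2105 (127 left).
Jun has 30 days: +30 → Jul 1, 2105 (97 left).
Jul has 31 days: +31 → Aug 1, 2105 (66 left).
Aug has 31 days: +31 → Sep 1, 2105 (35 left).
Sep has 30 days: +30 → Oct 1, 2105 (5 left).
+5 → Oct 6, 2105.

October 6, 2105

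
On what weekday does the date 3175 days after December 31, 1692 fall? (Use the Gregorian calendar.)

Sunday

Dec 31, 1692 is a Wednesday.
3175 mod 7 = 4, so 3175 days after a Wednesday is Wednesday + 4 = Sunday.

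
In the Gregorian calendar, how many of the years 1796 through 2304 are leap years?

Multiples of 4 in [1796,2304]: 128.
Of those, multiples of 100: 6 (not leap unless ÷400).
Multiples of 400: 1.
Leap years = 128 − 6 + 1 = 123.

123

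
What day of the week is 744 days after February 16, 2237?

Feb 16, 2237 is a Thursday.
744 mod 7 = 2, so 744 days after a Thursday is Thursday + 2 = Saturday.

Saturday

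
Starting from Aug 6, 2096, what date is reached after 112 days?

Aug has 31 days: +26 → Sep 1, 2096 (86 left).
Sep has 30 days: +30 → Oct 1, 2096 (56 left).
Oct has 31 days: +31 → Nov 1, 2096 (25 left).
+25 → Nov 26, 2096.

November 26, 2096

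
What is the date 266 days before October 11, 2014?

January 18, 2014

−11 → Sep 30, 2014 (end of Sep, 30 days; 255 left).
−30 → Aug 31, 2014 (end of Aug, 31 days; 225 left).
−31 → Jul 31, 2014 (end of Jul, 31 days; 194 left).
−31 → Jun 30, 2014 (end of Jun, 30 days; 163 left).
−30 → May 31, 2014 (end of May, 31 days; 133 left).
−31 → Apr 30, 2014 (end of Apr, 30 days; 102 left).
−30 → Mar 31, 2014 (end of Mar, 31 days; 72 left).
−31 → Feb 28, 2014 (end of Feb, 28 days; 41 left).
−28 → Jan 31, 2014 (end of Jan, 31 days; 13 left).
−13 → Jan 18, 2014.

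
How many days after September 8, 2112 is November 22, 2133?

Sep 8, 2112 → Sep 8, 2113: 365 days.
Sep 8, 2113 → Sep 8, 2114: 365 days.
Sep 8, 2114 → Sep 8, 2115: 365 days.
Sep 8, 2115 → Sep 8, 2116: 366 days (Feb 29, 2116 is in that span).
Sep 8, 2116 → Sep 8, 2117: 365 days.
Sep 8, 2117 → Sep 8, 2118: 365 days.
Sep 8, 2118 → Sep 8, 2119: 365 days.
Sep 8, 2119 → Sep 8, 2120: 366 days (Feb 29, 2120 is in that span).
Sep 8, 2120 → Sep 8, 2121: 365 days.
Sep 8, 2121 → Sep 8, 2122: 365 days.
Sep 8, 2122 → Sep 8, 2123: 365 days.
Sep 8, 2123 → Sep 8, 2124: 366 days (Feb 29, 2124 is in that span).
Sep 8, 2124 → Sep 8, 2125: 365 days.
Sep 8, 2125 → Sep 8, 2126: 365 days.
Sep 8, 2126 → Sep 8, 2127: 365 days.
Sep 8, 2127 → Sep 8, 2128: 366 days (Feb 29, 2128 is in that span).
Sep 8, 2128 → Sep 8, 2129: 365 days.
Sep 8, 2129 → Sep 8, 2130: 365 days.
Sep 8, 2130 → Sep 8, 2131: 365 days.
Sep 8, 2131 → Sep 8, 2132: 366 days (Feb 29, 2132 is in that span).
Sep 8, 2132 → Sep 8, 2133: 365 days.
Sep 8, 2133 → Oct 8, 2133: 30 days (September has 30).
Oct 8, 2133 → Nov 8, 2133: 31 days (October has 31).
Nov 8, 2133 → Nov 22, 2133: 14 days.
Total: 7745 days.

7745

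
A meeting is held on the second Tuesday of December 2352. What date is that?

December 9, 2352

December 1, 2352 is a Monday.
The first Tuesday is therefore December 2 (1 days later).
The second Tuesday is 2 + 1×7 = December 9.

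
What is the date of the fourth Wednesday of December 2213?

December 1, 2213 is a Wednesday.
The first Wednesday is therefore December 1 (same day).
The fourth Wednesday is 1 + 3×7 = December 22.

December 22, 2213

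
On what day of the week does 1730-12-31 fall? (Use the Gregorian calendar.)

Doomsday rule: the anchor day for the 1700s is Sunday. For year 30: 30÷12 = 2 r 6, and 6÷4 = 1, so 2+6+1 = 9.
Sunday + 9 ≡ Tuesday — that's 1730's doomsday.
In December the doomsday date is Dec 12.
Dec 31 is 19 days after Dec 12; 19 mod 7 = 5, so Tuesday + 5 = Sunday.

Sunday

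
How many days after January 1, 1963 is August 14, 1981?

6800

Jan 1, 1963 → Jan 1, 1964: 365 days.
Jan 1, 1964 → Jan 1, 1965: 366 days (Feb 29, 1964 is in that span).
Jan 1, 1965 → Jan 1, 1966: 365 days.
Jan 1, 1966 → Jan 1, 1967: 365 days.
Jan 1, 1967 → Jan 1, 1968: 365 days.
Jan 1, 1968 → Jan 1, 1969: 366 days (Feb 29, 1968 is in that span).
Jan 1, 1969 → Jan 1, 1970: 365 days.
Jan 1, 1970 → Jan 1, 1971: 365 days.
Jan 1, 1971 → Jan 1, 1972: 365 days.
Jan 1, 1972 → Jan 1, 1973: 366 days (Feb 29, 1972 is in that span).
Jan 1, 1973 → Jan 1, 1974: 365 days.
Jan 1, 1974 → Jan 1, 1975: 365 days.
Jan 1, 1975 → Jan 1, 1976: 365 days.
Jan 1, 1976 → Jan 1, 1977: 366 days (Feb 29, 1976 is in that span).
Jan 1, 1977 → Jan 1, 1978: 365 days.
Jan 1, 1978 → Jan 1, 1979: 365 days.
Jan 1, 1979 → Jan 1, 1980: 365 days.
Jan 1, 1980 → Jan 1, 1981: 366 days (Feb 29, 1980 is in that span).
Jan 1, 1981 → Feb 1, 1981: 31 days (January has 31).
Feb 1, 1981 → Mar 1, 1981: 28 days (February has 28).
Mar 1, 1981 → Apr 1, 1981: 31 days (March has 31).
Apr 1, 1981 → May 1, 1981: 30 days (April has 30).
May 1, 1981 → Jun 1, 1981: 31 days (May has 31).
Jun 1, 1981 → Jul 1, 1981: 30 days (June has 30).
Jul 1, 1981 → Aug 1, 1981: 31 days (July has 31).
Aug 1, 1981 → Aug 14, 1981: 13 days.
Total: 6800 days.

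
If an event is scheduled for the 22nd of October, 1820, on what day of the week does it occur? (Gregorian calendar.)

Doomsday rule: the anchor day for the 1800s is Friday. For year 20: 20÷12 = 1 r 8, and 8÷4 = 2, so 1+8+2 = 11.
Friday + 11 ≡ Tuesday — that's 1820's doomsday.
In October the doomsday date is Oct 10.
Oct 22 is 12 days after Oct 10; 12 mod 7 = 5, so Tuesday + 5 = Sunday.

Sunday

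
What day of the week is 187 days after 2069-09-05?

Sep 5, 2069 is a Thursday.
187 mod 7 = 5, so 187 days after a Thursday is Thursday + 5 = Tuesday.

Tuesday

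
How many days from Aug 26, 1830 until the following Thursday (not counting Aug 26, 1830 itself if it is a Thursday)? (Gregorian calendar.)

7

Aug 26, 1830 is a Thursday.
From Thursday to the next Thursday is 7 days.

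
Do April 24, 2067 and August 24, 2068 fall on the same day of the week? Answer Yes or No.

From Apr 24, 2067 to Aug 24, 2068 is 488 days.
488 mod 7 = 5, so they are different weekdays.
(Apr 24, 2067 is a Sunday; Aug 24, 2068 is a Friday.)

No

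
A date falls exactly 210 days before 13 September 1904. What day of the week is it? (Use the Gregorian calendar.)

Sep 13, 1904 is a Tuesday.
210 mod 7 = 0, so 210 days before a Tuesday is Tuesday − 0 = Tuesday.

Tuesday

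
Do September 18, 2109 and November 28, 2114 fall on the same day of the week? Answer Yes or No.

From Sep 18, 2109 to Nov 28, 2114 is 1897 days.
1897 mod 7 = 0, so they are the same weekday.
(Sep 18, 2109 is a Wednesday; Nov 28, 2114 is a Wednesday.)

Yes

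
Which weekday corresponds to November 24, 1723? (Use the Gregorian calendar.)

Doomsday rule: the anchor day for the 1700s is Sunday. For year 23: 23÷12 = 1 r 11, and 11÷4 = 2, so 1+11+2 = 14.
Sunday + 14 ≡ Sunday — that's 1723's doomsday.
In November the doomsday date is Nov 7.
Nov 24 is 17 days after Nov 7; 17 mod 7 = 3, so Sunday + 3 = Wednesday.

Wednesday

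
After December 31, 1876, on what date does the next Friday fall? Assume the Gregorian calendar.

January 5, 1877

Dec 31, 1876 is a Sunday.
From Sunday to the next Friday is 5 days.
Dec 31, 1876 + 5 = Jan 5, 1877.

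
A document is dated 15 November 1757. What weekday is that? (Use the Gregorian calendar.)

Doomsday rule: the anchor day for the 1700s is Sunday. For year 57: 57÷12 = 4 r 9, and 9÷4 = 2, so 4+9+2 = 15.
Sunday + 15 ≡ Monday — that's 1757's doomsday.
In November the doomsday date is Nov 7.
Nov 15 is 8 days after Nov 7; 8 mod 7 = 1, so Monday + 1 = Tuesday.

Tuesday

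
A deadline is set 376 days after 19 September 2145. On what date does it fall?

September 30, 2146

Sep has 30 days: +12 → Oct 1, 2145 (364 left).
Oct has 31 days: +31 → Nov 1, 2145 (333 left).
Nov has 30 days: +30 → Dec 1, 2145 (303 left).
Dec has 31 days: +31 → Jan 1, 2146 (272 left).
Jan has 31 days: +31 → Feb 1, 2146 (241 left).
Feb has 28 days: +28 → Mar 1, 2146 (213 left).
Mar has 31 days: +31 → Apr 1, 2146 (182 left).
Apr has 30 days: +30 → May 1, 2146 (152 left).
May has 31 days: +31 → Jun 1, 2146 (121 left).
Jun has 30 days: +30 → Jul 1, 2146 (91 left).
Jul has 31 days: +31 → Aug 1, 2146 (60 left).
Aug has 31 days: +31 → Sep 1, 2146 (29 left).
+29 → Sep 30, 2146.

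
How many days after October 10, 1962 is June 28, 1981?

6836

Oct 10, 1962 → Oct 10, 1963: 365 days.
Oct 10, 1963 → Oct 10, 1964: 366 days (Feb 29, 1964 is in that span).
Oct 10, 1964 → Oct 10, 1965: 365 days.
Oct 10, 1965 → Oct 10, 1966: 365 days.
Oct 10, 1966 → Oct 10, 1967: 365 days.
Oct 10, 1967 → Oct 10, 1968: 366 days (Feb 29, 1968 is in that span).
Oct 10, 1968 → Oct 10, 1969: 365 days.
Oct 10, 1969 → Oct 10, 1970: 365 days.
Oct 10, 1970 → Oct 10, 1971: 365 days.
Oct 10, 1971 → Oct 10, 1972: 366 days (Feb 29, 1972 is in that span).
Oct 10, 1972 → Oct 10, 1973: 365 days.
Oct 10, 1973 → Oct 10, 1974: 365 days.
Oct 10, 1974 → Oct 10, 1975: 365 days.
Oct 10, 1975 → Oct 10, 1976: 366 days (Feb 29, 1976 is in that span).
Oct 10, 1976 → Oct 10, 1977: 365 days.
Oct 10, 1977 → Oct 10, 1978: 365 days.
Oct 10, 1978 → Oct 10, 1979: 365 days.
Oct 10, 1979 → Oct 10, 1980: 366 days (Feb 29, 1980 is in that span).
Oct 10, 1980 → Nov 10, 1980: 31 days (October has 31).
Nov 10, 1980 → Dec 10, 1980: 30 days (November has 30).
Dec 10, 1980 → Jan 10, 1981: 31 days (December has 31).
Jan 10, 1981 → Feb 10, 1981: 31 days (January has 31).
Feb 10, 1981 → Mar 10, 1981: 28 days (February has 28).
Mar 10, 1981 → Apr 10, 1981: 31 days (March has 31).
Apr 10, 1981 → May 10, 1981: 30 days (April has 30).
May 10, 1981 → Jun 10, 1981: 31 days (May has 31).
Jun 10, 1981 → Jun 28, 1981: 18 days.
Total: 6836 days.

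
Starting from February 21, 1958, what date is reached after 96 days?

May 28, 1958

Feb has 28 days: +8 → Mar 1, 1958 (88 left).
Mar has 31 days: +31 → Apr 1, 1958 (57 left).
Apr has 30 days: +30 → May 1, 1958 (27 left).
+27 → May 28, 1958.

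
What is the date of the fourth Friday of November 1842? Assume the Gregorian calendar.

November 1, 1842 is a Tuesday.
The first Friday is therefore November 4 (3 days later).
The fourth Friday is 4 + 3×7 = November 25.

November 25, 1842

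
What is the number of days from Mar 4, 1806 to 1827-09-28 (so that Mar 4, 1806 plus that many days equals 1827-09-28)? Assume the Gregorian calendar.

7878

Mar 4, 1806 → Mar 4, 1807: 365 days.
Mar 4, 1807 → Mar 4, 1808: 366 days (Feb 29, 1808 is in that span).
Mar 4, 1808 → Mar 4, 1809: 365 days.
Mar 4, 1809 → Mar 4, 1810: 365 days.
Mar 4, 1810 → Mar 4, 1811: 365 days.
Mar 4, 1811 → Mar 4, 1812: 366 days (Feb 29, 1812 is in that span).
Mar 4, 1812 → Mar 4, 1813: 365 days.
Mar 4, 1813 → Mar 4, 1814: 365 days.
Mar 4, 1814 → Mar 4, 1815: 365 days.
Mar 4, 1815 → Mar 4, 1816: 366 days (Feb 29, 1816 is in that span).
Mar 4, 1816 → Mar 4, 1817: 365 days.
Mar 4, 1817 → Mar 4, 1818: 365 days.
Mar 4, 1818 → Mar 4, 1819: 365 days.
Mar 4, 1819 → Mar 4, 1820: 366 days (Feb 29, 1820 is in that span).
Mar 4, 1820 → Mar 4, 1821: 365 days.
Mar 4, 1821 → Mar 4, 1822: 365 days.
Mar 4, 1822 → Mar 4, 1823: 365 days.
Mar 4, 1823 → Mar 4, 1824: 366 days (Feb 29, 1824 is in that span).
Mar 4, 1824 → Mar 4, 1825: 365 days.
Mar 4, 1825 → Mar 4, 1826: 365 days.
Mar 4, 1826 → Mar 4, 1827: 365 days.
Mar 4, 1827 → Apr 4, 1827: 31 days (March has 31).
Apr 4, 1827 → May 4, 1827: 30 days (April has 30).
May 4, 1827 → Jun 4, 1827: 31 days (May has 31).
Jun 4, 1827 → Jul 4, 1827: 30 days (June has 30).
Jul 4, 1827 → Aug 4, 1827: 31 days (July has 31).
Aug 4, 1827 → Sep 4, 1827: 31 days (August has 31).
Sep 4, 1827 → Sep 28, 1827: 24 days.
Total: 7878 days.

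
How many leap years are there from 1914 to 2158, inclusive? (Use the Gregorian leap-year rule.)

60

Multiples of 4 in [1914,2158]: 61.
Of those, multiples of 100: 2 (not leap unless ÷400).
Multiples of 400: 1.
Leap years = 61 − 2 + 1 = 60.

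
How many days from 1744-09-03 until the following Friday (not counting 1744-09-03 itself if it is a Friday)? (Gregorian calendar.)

Sep 3, 1744 is a Thursday.
From Thursday to the next Friday is 1 day.

1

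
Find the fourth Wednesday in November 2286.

November 1, 2286 is a Monday.
The first Wednesday is therefore November 3 (2 days later).
The fourth Wednesday is 3 + 3×7 = November 24.

November 24, 2286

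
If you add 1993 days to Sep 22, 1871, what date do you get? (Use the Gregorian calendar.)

+366 (one year; includes Feb 29, 1872) → Sep 22, 1872 (1627 left).
+365 (one year) → Sep 22, 1873 (1262 left).
+365 (one year) → Sep 22, 1874 (897 left).
+365 (one year) → Sep 22, 1875 (532 left).
+366 (one year; includes Feb 29, 1876) → Sep 22, 1876 (166 left).
Sep has 30 days: +9 → Oct 1, 1876 (157 left).
Oct has 31 days: +31 → Nov 1, 1876 (126 left).
Nov has 30 days: +30 → Dec 1, 1876 (96 left).
Dec has 31 days: +31 → Jan 1, 1877 (65 left).
Jan has 31 days: +31 → Feb 1, 1877 (34 left).
Feb has 28 days: +28 → Mar 1, 1877 (6 left).
+6 → Mar 7, 1877.

March 7, 1877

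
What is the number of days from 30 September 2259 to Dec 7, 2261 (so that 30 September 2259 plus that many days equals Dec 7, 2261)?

799

Sep 30, 2259 → Sep 30, 2260: 366 days (Feb 29, 2260 is in that span).
Sep 30, 2260 → Sep 30, 2261: 365 days.
Sep 30, 2261 → Oct 30, 2261: 30 days (September has 30).
Oct 30, 2261 → Nov 30, 2261: 31 days (October has 31).
Nov 30, 2261 → Dec 7, 2261: 7 days.
Total: 799 days.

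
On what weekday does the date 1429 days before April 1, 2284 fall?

First find the weekday of Apr 1, 2284. Doomsday rule: the anchor day for the 2200s is Friday. For year 84: 84÷12 = 7 r 0, and 0÷4 = 0, so 7+0+0 = 7.
Friday + 7 ≡ Friday — that's 2284's doomsday.
In April the doomsday date is Apr 4.
Apr 1 is 3 days before Apr 4; 3 mod 7 = 3, so Friday − 3 = Tuesday.
1429 mod 7 = 1, so 1429 days before a Tuesday is Tuesday − 1 = Monday.

Monday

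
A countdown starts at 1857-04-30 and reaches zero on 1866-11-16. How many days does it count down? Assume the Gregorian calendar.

3487

Apr 30, 1857 → Apr 30, 1858: 365 days.
Apr 30, 1858 → Apr 30, 1859: 365 days.
Apr 30, 1859 → Apr 30, 1860: 366 days (Feb 29, 1860 is in that span).
Apr 30, 1860 → Apr 30, 1861: 365 days.
Apr 30, 1861 → Apr 30, 1862: 365 days.
Apr 30, 1862 → Apr 30, 1863: 365 days.
Apr 30, 1863 → Apr 30, 1864: 366 days (Feb 29, 1864 is in that span).
Apr 30, 1864 → Apr 30, 1865: 365 days.
Apr 30, 1865 → Apr 30, 1866: 365 days.
Apr 30, 1866 → May 30, 1866: 30 days (April has 30).
May 30, 1866 → Jun 30, 1866: 31 days (May has 31).
Jun 30, 1866 → Jul 30, 1866: 30 days (June has 30).
Jul 30, 1866 → Aug 30, 1866: 31 days (July has 31).
Aug 30, 1866 → Sep 30, 1866: 31 days (August has 31).
Sep 30, 1866 → Oct 30, 1866: 30 days (September has 30).
Oct 30, 1866 → Nov 16, 1866: 17 days.
Total: 3487 days.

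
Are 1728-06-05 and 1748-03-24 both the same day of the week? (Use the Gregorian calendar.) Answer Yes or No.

From Jun 5, 1728 to Mar 24, 1748 is 7232 days.
7232 mod 7 = 1, so they are different weekdays.
(Jun 5, 1728 is a Saturday; Mar 24, 1748 is a Sunday.)

No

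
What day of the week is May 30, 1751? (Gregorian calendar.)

Doomsday rule: the anchor day for the 1700s is Sunday. For year 51: 51÷12 = 4 r 3, and 3÷4 = 0, so 4+3+0 = 7.
Sunday + 7 ≡ Sunday — that's 1751's doomsday.
In May the doomsday date is May 9.
May 30 is 21 days after May 9; 21 mod 7 = 0, so Sunday + 0 = Sunday.

Sunday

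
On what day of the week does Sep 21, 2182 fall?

Doomsday rule: the anchor day for the 2100s is Sunday. For year 82: 82÷12 = 6 r 10, and 10÷4 = 2, so 6+10+2 = 18.
Sunday + 18 ≡ Thursday — that's 2182's doomsday.
In September the doomsday date is Sep 5.
Sep 21 is 16 days after Sep 5; 16 mod 7 = 2, so Thursday + 2 = Saturday.

Saturday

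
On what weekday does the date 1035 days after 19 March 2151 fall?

Thursday

First find the weekday of Mar 19, 2151. Doomsday rule: the anchor day for the 2100s is Sunday. For year 51: 51÷12 = 4 r 3, and 3÷4 = 0, so 4+3+0 = 7.
Sunday + 7 ≡ Sunday — that's 2151's doomsday.
In March the doomsday date is Mar 14.
Mar 19 is 5 days after Mar 14; 5 mod 7 = 5, so Sunday + 5 = Friday.
1035 mod 7 = 6, so 1035 days after a Friday is Friday + 6 = Thursday.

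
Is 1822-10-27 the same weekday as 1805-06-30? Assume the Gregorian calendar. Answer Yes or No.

From Jun 30, 1805 to Oct 27, 1822 is 6328 days.
6328 mod 7 = 0, so they are the same weekday.
(Jun 30, 1805 is a Sunday; Oct 27, 1822 is a Sunday.)

Yes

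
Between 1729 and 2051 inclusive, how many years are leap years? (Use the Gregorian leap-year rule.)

78

Multiples of 4 in [1729,2051]: 80.
Of those, multiples of 100: 3 (not leap unless ÷400).
Multiples of 400: 1.
Leap years = 80 − 3 + 1 = 78.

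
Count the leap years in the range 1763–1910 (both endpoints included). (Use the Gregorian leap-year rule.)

Multiples of 4 in [1763,1910]: 37.
Of those, multiples of 100: 2 (not leap unless ÷400).
Multiples of 400: 0.
Leap years = 37 − 2 + 0 = 35.

35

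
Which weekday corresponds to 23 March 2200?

Doomsday rule: the anchor day for the 2200s is Friday. For year 00: 0÷12 = 0 r 0, and 0÷4 = 0, so 0+0+0 = 0.
Friday + 0 ≡ Friday — that's 2200's doomsday.
In March the doomsday date is Mar 14.
Mar 23 is 9 days after Mar 14; 9 mod 7 = 2, so Friday + 2 = Sunday.

Sunday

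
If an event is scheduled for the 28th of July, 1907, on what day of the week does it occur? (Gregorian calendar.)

January 1, 1907 is a Tuesday.
Jan 1, 1907 → Feb 1, 1907: 31 days (January has 31).
Feb 1, 1907 → Mar 1, 1907: 28 days (February has 28).
Mar 1, 1907 → Apr 1, 1907: 31 days (March has 31).
Apr 1, 1907 → May 1, 1907: 30 days (April has 30).
May 1, 1907 → Jun 1, 1907: 31 days (May has 31).
Jun 1, 1907 → Jul 1, 1907: 30 days (June has 30).
Jul 1, 1907 → Jul 28, 1907: 27 days.
Total: 208 days.
208 mod 7 = 5, so Tuesday + 5 = Sunday.

Sunday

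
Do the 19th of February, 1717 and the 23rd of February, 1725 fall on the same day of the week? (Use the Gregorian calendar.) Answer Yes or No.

Yes

From Feb 19, 1717 to Feb 23, 1725 is 2926 days.
2926 mod 7 = 0, so they are the same weekday.
(Feb 19, 1717 is a Friday; Feb 23, 1725 is a Friday.)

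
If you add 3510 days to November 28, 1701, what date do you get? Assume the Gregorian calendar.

+365 (one year) → Nov 28, 1702 (3145 left).
+365 (one year) → Nov 28, 1703 (2780 left).
+366 (one year; includes Feb 29, 1704) → Nov 28, 1704 (2414 left).
+365 (one year) → Nov 28, 1705 (2049 left).
+365 (one year) → Nov 28, 1706 (1684 left).
+365 (one year) → Nov 28, 1707 (1319 left).
+366 (one year; includes Feb 29, 1708) → Nov 28, 1708 (953 left).
+365 (one year) → Nov 28, 1709 (588 left).
+365 (one year) → Nov 28, 1710 (223 left).
Nov has 30 days: +3 → Dec 1, 1710 (220 left).
Dec has 31 days: +31 → Jan 1, 1711 (189 left).
Jan has 31 days: +31 → Feb 1, 1711 (158 left).
Feb has 28 days: +28 → Mar 1, 1711 (130 left).
Mar has 31 days: +31 → Apr 1, 1711 (99 left).
Apr has 30 days: +30 → May 1, 1711 (69 left).
May has 31 days: +31 → Jun 1, 1711 (38 left).
Jun has 30 days: +30 → Jul 1, 1711 (8 left).
+8 → Jul 9, 1711.

July 9, 1711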